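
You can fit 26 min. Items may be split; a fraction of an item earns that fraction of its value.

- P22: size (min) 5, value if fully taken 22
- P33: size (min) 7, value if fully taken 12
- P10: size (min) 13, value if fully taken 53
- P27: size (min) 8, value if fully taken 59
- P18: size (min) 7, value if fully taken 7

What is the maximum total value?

134

Best value per unit of size first: P27 59/8≈7.38, P22 22/5≈4.4, P10 53/13≈4.08, P33 12/7≈1.71, P18 7/7≈1.
Take all of P27 (8 min, value 59) → 18 min left.
Take all of P22 (5 min, value 22) → 13 min left.
All 13 min of P10 fit (value 53) → 0 remain.
Total value = 134.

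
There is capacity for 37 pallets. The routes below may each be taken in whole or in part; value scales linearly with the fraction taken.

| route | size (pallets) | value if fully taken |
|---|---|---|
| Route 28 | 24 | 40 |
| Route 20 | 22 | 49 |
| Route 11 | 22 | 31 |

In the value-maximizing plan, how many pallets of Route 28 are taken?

Sort by value density: Route 20 49/22≈2.23, Route 28 40/24≈1.67, Route 11 31/22≈1.41.
All 22 pallets of Route 20 fit (value 49) ; 15 remain.
15 pallets left: a 15/24 share of Route 28 gives 40×15/24 = 25.

15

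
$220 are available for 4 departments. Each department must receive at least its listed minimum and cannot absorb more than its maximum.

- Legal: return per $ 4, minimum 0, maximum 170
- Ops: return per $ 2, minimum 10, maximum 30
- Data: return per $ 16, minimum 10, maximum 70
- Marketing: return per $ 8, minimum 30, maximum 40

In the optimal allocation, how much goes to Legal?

Meeting every minimum uses 0+10+10+30 = 50 $, leaving 170.
Rank by return per $: Data 16 > Marketing 8 > Legal 4 > Ops 2.
Give Data 60 more to hit its cap of 70 — 110 left.
Marketing takes 10 more to reach its cap of 40 — 100 left.
Only 100 left; Legal takes them to reach 100.

100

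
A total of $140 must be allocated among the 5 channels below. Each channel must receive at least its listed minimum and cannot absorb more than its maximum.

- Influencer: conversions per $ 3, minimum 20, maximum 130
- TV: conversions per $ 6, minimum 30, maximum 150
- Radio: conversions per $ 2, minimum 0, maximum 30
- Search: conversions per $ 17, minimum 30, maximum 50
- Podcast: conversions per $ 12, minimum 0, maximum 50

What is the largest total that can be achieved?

1570

Meeting every minimum uses 20+30+0+30+0 = 80 $, leaving 60.
Rank by conversions per $: Search 17 > Podcast 12 > TV 6 > Influencer 3 > Radio 2.
Search takes 20 more to reach its cap of 50 → 40 left.
Podcast has room for 50 more but only 40 remain, so it gets 40.
Total = 3×20 + 6×30 + 17×50 + 12×40 = 1570.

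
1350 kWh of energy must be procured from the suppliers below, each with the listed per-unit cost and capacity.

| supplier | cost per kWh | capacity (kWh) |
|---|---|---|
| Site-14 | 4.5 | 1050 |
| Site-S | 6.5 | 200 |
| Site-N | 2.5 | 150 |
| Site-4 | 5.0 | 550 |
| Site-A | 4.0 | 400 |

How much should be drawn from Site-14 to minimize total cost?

Cheapest first:
Site-N (2.5): use full 150 ; 1200 kWh to go.
Site-A at 4.0: take all 400 kWh ; 800 still needed.
Take 800 from Site-14 at 4.5 to finish.
Site-4, Site-S: unused.

800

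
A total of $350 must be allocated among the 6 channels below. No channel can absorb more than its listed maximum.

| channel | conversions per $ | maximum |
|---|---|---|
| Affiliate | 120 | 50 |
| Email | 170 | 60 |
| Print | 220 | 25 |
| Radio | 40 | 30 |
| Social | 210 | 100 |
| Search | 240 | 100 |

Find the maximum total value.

67300

Highest conversions per $ first: Search 240 > Print 220 > Social 210 > Email 170 > Affiliate 120 > Radio 40.
Give Search 100 to hit its cap of 100 → 250 left.
Print takes 25 to reach its cap of 25 → 225 left.
Social: +100 to 100 (cap) → 125 left.
Give Email 60 to hit its cap of 60 → 65 left.
Affiliate: +50 to 50 (cap) → 15 left.
Radio has room for 30 but only 15 remain, so it gets 15.
Total = 120×50 + 170×60 + 220×25 + 40×15 + 210×100 + 240×100 = 67300.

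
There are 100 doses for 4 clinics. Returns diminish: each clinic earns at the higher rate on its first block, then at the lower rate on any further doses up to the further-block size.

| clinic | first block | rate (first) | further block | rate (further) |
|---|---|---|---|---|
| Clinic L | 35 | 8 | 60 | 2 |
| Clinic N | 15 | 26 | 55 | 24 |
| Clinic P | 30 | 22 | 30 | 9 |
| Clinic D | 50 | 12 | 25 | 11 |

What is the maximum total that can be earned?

Rank every tier by rate: Clinic N/first 26 > Clinic N/second 24 > Clinic P/first 22 > Clinic D/first 12 > Clinic D/second 11 > Clinic P/second 9 > Clinic L/first 8 > Clinic L/second 2.
Fill Clinic N first block (15 at 26) → 85 left.
Clinic N second at 24: fill all 55 → 30 left.
Clinic P first at 22: fill all 30 → 0 left.
Total = 26×15 + 24×55 + 22×30 = 2370.

2370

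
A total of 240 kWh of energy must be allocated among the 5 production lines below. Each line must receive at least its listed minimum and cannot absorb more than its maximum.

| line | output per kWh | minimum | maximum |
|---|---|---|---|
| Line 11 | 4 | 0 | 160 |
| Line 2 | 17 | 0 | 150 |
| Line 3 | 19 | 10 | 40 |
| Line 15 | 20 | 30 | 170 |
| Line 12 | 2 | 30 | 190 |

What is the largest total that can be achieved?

4220

Meeting every minimum uses 0+0+10+30+30 = 70 kWh, leaving 170.
Order the production lines by output per kWh: Line 15 20 > Line 3 19 > Line 2 17 > Line 11 4 > Line 12 2.
Give Line 15 140 more to hit its cap of 170 ; 30 left.
Line 3: +30 to 40 (cap) ; 0 left.
Total = 19×40 + 20×170 + 2×30 = 4220.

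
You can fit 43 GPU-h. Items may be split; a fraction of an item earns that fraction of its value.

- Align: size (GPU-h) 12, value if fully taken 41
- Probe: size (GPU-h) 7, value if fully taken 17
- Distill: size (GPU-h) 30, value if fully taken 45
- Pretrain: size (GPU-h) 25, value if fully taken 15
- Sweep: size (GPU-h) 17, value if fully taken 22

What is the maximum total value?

94

Best value per unit of size first: Align 41/12≈3.42, Probe 17/7≈2.43, Distill 45/30≈1.5, Sweep 22/17≈1.29, Pretrain 15/25≈0.6.
Align: take in full, 12 GPU-h for value 41 → 31 left.
Probe: take in full, 7 GPU-h for value 17 → 24 left.
Fill the last 24 GPU-h with part of Distill: 24/30 of it earns 36.
Total value = 94.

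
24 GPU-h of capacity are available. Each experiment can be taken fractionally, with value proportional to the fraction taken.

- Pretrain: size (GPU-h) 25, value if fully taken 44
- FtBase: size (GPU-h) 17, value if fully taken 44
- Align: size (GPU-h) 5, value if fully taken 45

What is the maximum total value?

92.52

Sort by value density: Align 45/5≈9, FtBase 44/17≈2.59, Pretrain 44/25≈1.76.
Align: take in full, 5 GPU-h for value 45 ; 19 left.
All 17 GPU-h of FtBase fit (value 44) ; 2 remain.
2 GPU-h left: a 2/25 share of Pretrain gives 44×2/25 = 3.52.
Total value = 92.52.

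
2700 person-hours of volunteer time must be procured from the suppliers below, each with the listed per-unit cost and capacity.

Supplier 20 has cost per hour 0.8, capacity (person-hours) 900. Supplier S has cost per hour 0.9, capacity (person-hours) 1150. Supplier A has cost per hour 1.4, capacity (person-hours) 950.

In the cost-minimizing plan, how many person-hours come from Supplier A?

650

Cheapest first:
Supplier 20 (0.8): use full 900 → 1800 person-hours to go.
Supplier S (0.9): use full 1150 → 650 person-hours to go.
Supplier A (1.4): take the remaining 650 → done.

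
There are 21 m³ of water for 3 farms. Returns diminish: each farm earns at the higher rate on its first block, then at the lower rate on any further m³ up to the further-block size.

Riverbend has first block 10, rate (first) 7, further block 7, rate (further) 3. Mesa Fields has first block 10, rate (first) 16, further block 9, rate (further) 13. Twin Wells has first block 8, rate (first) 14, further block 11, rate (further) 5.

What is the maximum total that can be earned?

Rank every tier by rate: Mesa Fields/T1 16 > Twin Wells/T1 14 > Mesa Fields/T2 13 > Riverbend/T1 7 > Twin Wells/T2 5 > Riverbend/T2 3.
Mesa Fields/T1 (16): +10 — 11 left.
Twin Wells T1 at 14: fill all 8 — 3 left.
Mesa Fields/T2: +3 of 9 at 13; pool empty.
Total = 16×10 + 14×8 + 13×3 = 311.

311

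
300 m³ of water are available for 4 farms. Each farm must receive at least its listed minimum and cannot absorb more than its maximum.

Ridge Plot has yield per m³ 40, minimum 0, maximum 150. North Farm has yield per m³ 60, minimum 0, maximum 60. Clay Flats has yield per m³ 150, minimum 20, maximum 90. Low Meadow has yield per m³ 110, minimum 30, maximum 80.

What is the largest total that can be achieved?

Meeting every minimum uses 0+0+20+30 = 50 m³, leaving 250.
Rank by yield per m³: Clay Flats 150 > Low Meadow 110 > North Farm 60 > Ridge Plot 40.
Give Clay Flats 70 more to hit its cap of 90 — 180 left.
Give Low Meadow 50 more to hit its cap of 80 — 130 left.
Give North Farm 60 more to hit its cap of 60 — 70 left.
Ridge Plot: +70 (room for 150) → 70. Pool exhausted.
Total = 40×70 + 60×60 + 150×90 + 110×80 = 28700.

28700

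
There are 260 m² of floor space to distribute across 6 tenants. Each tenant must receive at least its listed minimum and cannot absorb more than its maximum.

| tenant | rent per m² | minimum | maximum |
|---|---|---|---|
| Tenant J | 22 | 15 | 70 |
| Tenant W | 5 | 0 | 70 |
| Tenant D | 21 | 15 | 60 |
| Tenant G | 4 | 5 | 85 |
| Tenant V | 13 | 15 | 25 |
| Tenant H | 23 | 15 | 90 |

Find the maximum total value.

Meeting every minimum uses 15+0+15+5+15+15 = 65 m², leaving 195.
Highest rent per m² first: Tenant H 23 > Tenant J 22 > Tenant D 21 > Tenant V 13 > Tenant W 5 > Tenant G 4.
Give Tenant H 75 more to hit its cap of 90 — 120 left.
Tenant J takes 55 more to reach its cap of 70 — 65 left.
Tenant D: +45 to 60 (cap) — 20 left.
Give Tenant V 10 more to hit its cap of 25 — 10 left.
Only 10 left; Tenant W takes them to reach 10.
Total = 22×70 + 5×10 + 21×60 + 4×5 + 13×25 + 23×90 = 5265.

5265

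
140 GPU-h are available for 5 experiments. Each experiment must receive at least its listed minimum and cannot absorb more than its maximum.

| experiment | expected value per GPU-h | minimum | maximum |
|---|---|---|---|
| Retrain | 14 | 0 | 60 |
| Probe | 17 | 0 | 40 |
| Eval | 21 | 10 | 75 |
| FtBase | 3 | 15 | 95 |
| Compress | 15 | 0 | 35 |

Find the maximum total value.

Meeting every minimum uses 0+0+10+15+0 = 25 GPU-h, leaving 115.
Order the experiments by expected value per GPU-h: Eval 21 > Probe 17 > Compress 15 > Retrain 14 > FtBase 3.
Eval: +65 to 75 (cap) — 50 left.
Probe: +40 to 40 (cap) — 10 left.
Only 10 left; Compress takes them to reach 10.
Total = 17×40 + 21×75 + 3×15 + 15×10 = 2450.

2450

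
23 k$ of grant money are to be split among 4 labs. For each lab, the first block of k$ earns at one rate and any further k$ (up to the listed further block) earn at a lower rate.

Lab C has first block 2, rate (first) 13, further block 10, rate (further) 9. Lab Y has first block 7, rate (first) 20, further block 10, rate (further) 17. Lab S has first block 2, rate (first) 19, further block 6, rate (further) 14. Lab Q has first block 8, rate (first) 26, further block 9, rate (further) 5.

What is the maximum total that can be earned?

Rank every tier by rate: Lab Q/tier1 26 > Lab Y/tier1 20 > Lab S/tier1 19 > Lab Y/tier2 17 > Lab S/tier2 14 > Lab C/tier1 13 > Lab C/tier2 9 > Lab Q/tier2 5.
Lab Q/tier1 (26): +8 — 15 left.
Lab Y tier1 at 20: fill all 7 — 8 left.
Lab S tier1 at 19: fill all 2 — 6 left.
Lab Y/tier2: +6 of 10 at 17; pool empty.
Total = 26×8 + 20×7 + 19×2 + 17×6 = 488.

488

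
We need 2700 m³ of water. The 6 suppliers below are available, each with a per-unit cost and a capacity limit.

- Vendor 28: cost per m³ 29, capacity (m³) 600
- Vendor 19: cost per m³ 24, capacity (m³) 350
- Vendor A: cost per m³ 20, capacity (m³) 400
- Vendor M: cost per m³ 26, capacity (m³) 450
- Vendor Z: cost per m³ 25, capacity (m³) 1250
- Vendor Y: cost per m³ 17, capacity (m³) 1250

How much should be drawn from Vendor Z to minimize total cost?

700

Use suppliers in increasing cost order.
Take 1250 from Vendor Y at 17 ; need 1450 more.
Take 400 from Vendor A at 20 ; need 1050 more.
Vendor 19 at 24: take all 350 m³ ; 700 still needed.
Take 700 from Vendor Z at 25 to finish.
Vendor M, Vendor 28: unused.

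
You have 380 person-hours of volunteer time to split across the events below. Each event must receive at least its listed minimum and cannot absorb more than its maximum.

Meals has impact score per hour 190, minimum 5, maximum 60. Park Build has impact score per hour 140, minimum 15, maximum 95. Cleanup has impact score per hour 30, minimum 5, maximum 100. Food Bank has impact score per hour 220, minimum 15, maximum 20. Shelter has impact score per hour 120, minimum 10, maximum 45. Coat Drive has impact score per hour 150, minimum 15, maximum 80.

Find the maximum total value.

Meeting every minimum uses 5+15+5+15+10+15 = 65 person-hours, leaving 315.
Highest impact score per hour first: Food Bank 220 > Meals 190 > Coat Drive 150 > Park Build 140 > Shelter 120 > Cleanup 30.
Food Bank takes 5 more to reach its cap of 20 — 310 left.
Meals takes 55 more to reach its cap of 60 — 255 left.
Coat Drive takes 65 more to reach its cap of 80 — 190 left.
Park Build takes 80 more to reach its cap of 95 — 110 left.
Shelter takes 35 more to reach its cap of 45 — 75 left.
Only 75 left; Cleanup takes them to reach 80.
Total = 190×60 + 140×95 + 30×80 + 220×20 + 120×45 + 150×80 = 48900.

48900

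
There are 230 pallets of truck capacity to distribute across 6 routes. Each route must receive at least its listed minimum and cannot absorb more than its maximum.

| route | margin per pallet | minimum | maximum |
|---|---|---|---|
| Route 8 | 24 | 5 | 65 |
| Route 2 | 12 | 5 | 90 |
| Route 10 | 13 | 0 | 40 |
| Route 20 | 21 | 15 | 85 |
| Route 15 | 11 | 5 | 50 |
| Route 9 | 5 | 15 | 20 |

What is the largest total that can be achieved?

Meeting every minimum uses 5+5+0+15+5+15 = 45 pallets, leaving 185.
Order the routes by margin per pallet: Route 8 24 > Route 20 21 > Route 10 13 > Route 2 12 > Route 15 11 > Route 9 5.
Route 8 takes 60 more to reach its cap of 65 → 125 left.
Route 20: +70 to 85 (cap) → 55 left.
Route 10: +40 to 40 (cap) → 15 left.
Route 2 has room for 85 more but only 15 remain, so it gets 20.
Total = 24×65 + 12×20 + 13×40 + 21×85 + 11×5 + 5×15 = 4235.

4235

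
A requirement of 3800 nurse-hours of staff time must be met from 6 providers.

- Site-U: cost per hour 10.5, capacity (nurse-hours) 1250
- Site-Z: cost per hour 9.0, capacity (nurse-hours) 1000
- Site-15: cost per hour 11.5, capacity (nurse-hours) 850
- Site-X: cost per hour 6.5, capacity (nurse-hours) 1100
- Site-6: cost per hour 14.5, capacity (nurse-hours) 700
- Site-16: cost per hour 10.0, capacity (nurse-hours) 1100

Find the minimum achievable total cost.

Cheapest first:
Take 1100 from Site-X at 6.5 ; need 2700 more.
Take 1000 from Site-Z at 9.0 ; need 1700 more.
Take 1100 from Site-16 at 10.0 ; need 600 more.
Site-U at 10.5: take 600 of its 1250 ; requirement met.
Site-15, Site-6: unused.
Cost = 1100×6.5 + 1000×9.0 + 1100×10.0 + 600×10.5 = 33450.

33450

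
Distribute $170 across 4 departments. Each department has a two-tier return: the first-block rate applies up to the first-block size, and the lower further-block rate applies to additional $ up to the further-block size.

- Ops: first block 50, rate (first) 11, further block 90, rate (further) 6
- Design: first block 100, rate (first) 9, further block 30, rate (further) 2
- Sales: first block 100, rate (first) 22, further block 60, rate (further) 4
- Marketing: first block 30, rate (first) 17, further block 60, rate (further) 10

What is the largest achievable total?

3150

Order all 8 blocks by rate: Sales/tier1 22 > Marketing/tier1 17 > Ops/tier1 11 > Marketing/tier2 10 > Design/tier1 9 > Ops/tier2 6 > Sales/tier2 4 > Design/tier2 2.
Sales tier1 at 22: fill all 100 — 70 left.
Fill Marketing tier1 block (30 at 17) — 40 left.
40 remain; put them into Ops tier1 at 11.
Total = 22×100 + 17×30 + 11×40 = 3150.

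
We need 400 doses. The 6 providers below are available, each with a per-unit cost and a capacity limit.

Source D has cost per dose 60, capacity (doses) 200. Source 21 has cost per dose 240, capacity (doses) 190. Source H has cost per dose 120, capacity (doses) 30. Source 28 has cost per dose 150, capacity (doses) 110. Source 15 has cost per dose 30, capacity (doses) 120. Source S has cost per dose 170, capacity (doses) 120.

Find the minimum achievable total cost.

26700

Use providers in increasing cost order.
Source 15 at 30: take all 120 doses ; 280 still needed.
Source D at 60: take all 200 doses ; 80 still needed.
Source H (120): use full 30 ; 50 doses to go.
Take 50 from Source 28 at 150 to finish.
Source S, Source 21: unused.
Cost = 120×30 + 200×60 + 30×120 + 50×150 = 26700.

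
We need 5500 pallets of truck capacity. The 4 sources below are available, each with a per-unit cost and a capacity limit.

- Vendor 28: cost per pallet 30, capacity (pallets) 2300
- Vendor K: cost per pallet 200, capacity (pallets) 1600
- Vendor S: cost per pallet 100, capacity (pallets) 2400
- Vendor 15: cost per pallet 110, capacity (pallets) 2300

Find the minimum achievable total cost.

397000

Use sources in increasing cost order.
Vendor 28 at 30: take all 2300 pallets — 3200 still needed.
Vendor S at 100: take all 2400 pallets — 800 still needed.
Vendor 15 (110): take the remaining 800 — done.
Vendor K: unused.
Cost = 2300×30 + 2400×100 + 800×110 = 397000.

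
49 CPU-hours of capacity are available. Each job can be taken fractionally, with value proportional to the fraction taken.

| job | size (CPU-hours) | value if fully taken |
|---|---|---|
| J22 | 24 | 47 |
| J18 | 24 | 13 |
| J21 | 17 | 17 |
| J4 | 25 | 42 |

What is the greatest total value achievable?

Rank by value-to-size ratio: J22 47/24≈1.96, J4 42/25≈1.68, J21 17/17≈1, J18 13/24≈0.542.
J22: take in full, 24 CPU-hours for value 47 — 25 left.
J4: take in full, 25 CPU-hours for value 42 — 0 left.
Total value = 89.

89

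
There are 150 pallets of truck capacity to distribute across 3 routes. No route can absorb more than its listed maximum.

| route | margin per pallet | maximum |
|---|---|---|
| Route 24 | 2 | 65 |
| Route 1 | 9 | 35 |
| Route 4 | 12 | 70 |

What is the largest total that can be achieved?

Highest margin per pallet first: Route 4 12 > Route 1 9 > Route 24 2.
Route 4 takes 70 to reach its cap of 70 — 80 left.
Give Route 1 35 to hit its cap of 35 — 45 left.
Route 24 has room for 65 but only 45 remain, so it gets 45.
Total = 2×45 + 9×35 + 12×70 = 1245.

1245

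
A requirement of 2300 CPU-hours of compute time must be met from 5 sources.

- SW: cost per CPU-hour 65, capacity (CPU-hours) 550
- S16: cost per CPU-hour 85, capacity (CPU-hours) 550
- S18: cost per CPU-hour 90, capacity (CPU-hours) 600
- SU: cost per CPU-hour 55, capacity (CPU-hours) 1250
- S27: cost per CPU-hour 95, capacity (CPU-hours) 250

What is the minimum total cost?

Cheapest first:
SU (55): use full 1250 — 1050 CPU-hours to go.
Take 550 from SW at 65 — need 500 more.
S16 (85): take the remaining 500 — done.
S18, S27: unused.
Cost = 1250×55 + 550×65 + 500×85 = 147000.

147000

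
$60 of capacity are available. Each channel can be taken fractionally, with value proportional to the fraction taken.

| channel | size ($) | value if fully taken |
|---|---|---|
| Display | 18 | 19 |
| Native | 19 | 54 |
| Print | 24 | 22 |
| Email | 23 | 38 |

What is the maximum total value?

111

Rank by value-to-size ratio: Native 54/19≈2.84, Email 38/23≈1.65, Display 19/18≈1.06, Print 22/24≈0.917.
Take all of Native (19 $, value 54) → 41 $ left.
Take all of Email (23 $, value 38) → 18 $ left.
Display: take in full, 18 $ for value 19 → 0 left.
Total value = 111.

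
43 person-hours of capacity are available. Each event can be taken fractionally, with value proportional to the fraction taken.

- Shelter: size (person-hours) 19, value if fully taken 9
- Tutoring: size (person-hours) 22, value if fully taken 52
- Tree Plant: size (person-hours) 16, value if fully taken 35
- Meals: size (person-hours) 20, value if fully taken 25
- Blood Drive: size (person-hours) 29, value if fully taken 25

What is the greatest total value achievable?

Rank by value-to-size ratio: Tutoring 52/22≈2.36, Tree Plant 35/16≈2.19, Meals 25/20≈1.25, Blood Drive 25/29≈0.862, Shelter 9/19≈0.474.
Tutoring: take in full, 22 person-hours for value 52 — 21 left.
Take all of Tree Plant (16 person-hours, value 35) — 5 person-hours left.
Fill the last 5 person-hours with part of Meals: 5/20 of it earns 6.25.
Total value = 93.25.

93.25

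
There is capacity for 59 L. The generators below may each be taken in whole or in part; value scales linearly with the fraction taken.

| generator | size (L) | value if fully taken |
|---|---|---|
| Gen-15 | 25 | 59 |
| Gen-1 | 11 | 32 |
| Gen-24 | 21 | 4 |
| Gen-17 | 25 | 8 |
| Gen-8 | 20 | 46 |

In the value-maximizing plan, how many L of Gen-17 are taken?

Rank by value-to-size ratio: Gen-1 32/11≈2.91, Gen-15 59/25≈2.36, Gen-8 46/20≈2.3, Gen-17 8/25≈0.32, Gen-24 4/21≈0.19.
All 11 L of Gen-1 fit (value 32) — 48 remain.
Gen-15: take in full, 25 L for value 59 — 23 left.
Gen-8: take in full, 20 L for value 46 — 3 left.
3 L left: a 3/25 share of Gen-17 gives 8×3/25 = 0.96.

3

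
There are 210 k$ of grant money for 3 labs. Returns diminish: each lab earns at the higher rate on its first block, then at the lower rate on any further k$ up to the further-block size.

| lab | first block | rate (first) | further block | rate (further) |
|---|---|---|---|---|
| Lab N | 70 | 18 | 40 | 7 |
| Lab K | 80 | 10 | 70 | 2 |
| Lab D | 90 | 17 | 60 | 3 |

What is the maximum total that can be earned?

3290

Treat each block as its own option and order by rate: Lab N/first 18 > Lab D/first 17 > Lab K/first 10 > Lab N/second 7 > Lab D/second 3 > Lab K/second 2.
Lab N/first (18): +70 ; 140 left.
Lab D first at 17: fill all 90 ; 50 left.
Lab K first at 10: only 50 left, fill 50.
Total = 18×70 + 17×90 + 10×50 = 3290.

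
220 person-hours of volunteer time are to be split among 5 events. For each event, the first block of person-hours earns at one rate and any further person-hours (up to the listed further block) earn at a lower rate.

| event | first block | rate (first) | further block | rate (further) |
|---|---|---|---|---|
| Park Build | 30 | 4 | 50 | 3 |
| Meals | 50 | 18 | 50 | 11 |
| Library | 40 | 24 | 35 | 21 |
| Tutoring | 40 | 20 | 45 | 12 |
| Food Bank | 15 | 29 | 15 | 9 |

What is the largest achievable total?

4310

Rank every tier by rate: Food Bank/first 29 > Library/first 24 > Library/second 21 > Tutoring/first 20 > Meals/first 18 > Tutoring/second 12 > Meals/second 11 > Food Bank/second 9 > Park Build/first 4 > Park Build/second 3.
Fill Food Bank first block (15 at 29) → 205 left.
Library/first (24): +40 → 165 left.
Fill Library second block (35 at 21) → 130 left.
Tutoring first at 20: fill all 40 → 90 left.
Fill Meals first block (50 at 18) → 40 left.
Tutoring second at 12: only 40 left, fill 40.
Total = 29×15 + 24×40 + 21×35 + 20×40 + 18×50 + 12×40 = 4310.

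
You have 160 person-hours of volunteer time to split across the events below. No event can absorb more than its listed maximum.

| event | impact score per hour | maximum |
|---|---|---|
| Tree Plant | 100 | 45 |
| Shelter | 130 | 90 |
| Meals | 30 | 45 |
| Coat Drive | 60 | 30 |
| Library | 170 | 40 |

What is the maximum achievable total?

21500

Highest impact score per hour first: Library 170 > Shelter 130 > Tree Plant 100 > Coat Drive 60 > Meals 30.
Give Library 40 to hit its cap of 40 — 120 left.
Shelter takes 90 to reach its cap of 90 — 30 left.
Tree Plant: +30 (room for 45) → 30. Pool exhausted.
Total = 100×30 + 130×90 + 170×40 = 21500.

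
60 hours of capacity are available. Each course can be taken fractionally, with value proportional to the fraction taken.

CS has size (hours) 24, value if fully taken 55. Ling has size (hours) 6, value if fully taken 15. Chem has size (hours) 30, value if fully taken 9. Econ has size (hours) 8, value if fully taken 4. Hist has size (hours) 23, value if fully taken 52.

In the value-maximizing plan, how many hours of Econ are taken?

Best value per unit of size first: Ling 15/6≈2.5, CS 55/24≈2.29, Hist 52/23≈2.26, Econ 4/8≈0.5, Chem 9/30≈0.3.
All 6 hours of Ling fit (value 15) ; 54 remain.
Take all of CS (24 hours, value 55) ; 30 hours left.
Hist: take in full, 23 hours for value 52 ; 7 left.
Fill the last 7 hours with part of Econ: 7/8 of it earns 3.5.

7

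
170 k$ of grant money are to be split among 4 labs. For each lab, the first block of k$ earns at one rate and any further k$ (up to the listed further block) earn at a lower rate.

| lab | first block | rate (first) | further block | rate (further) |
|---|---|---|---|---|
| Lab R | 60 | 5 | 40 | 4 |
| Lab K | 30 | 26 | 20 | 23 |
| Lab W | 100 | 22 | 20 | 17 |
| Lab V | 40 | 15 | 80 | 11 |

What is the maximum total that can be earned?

3780

Order all 8 blocks by rate: Lab K/first 26 > Lab K/second 23 > Lab W/first 22 > Lab W/second 17 > Lab V/first 15 > Lab V/second 11 > Lab R/first 5 > Lab R/second 4.
Lab K first at 26: fill all 30 ; 140 left.
Lab K/second (23): +20 ; 120 left.
Fill Lab W first block (100 at 22) ; 20 left.
Lab W/second (17): +20 ; 0 left.
Total = 26×30 + 23×20 + 22×100 + 17×20 = 3780.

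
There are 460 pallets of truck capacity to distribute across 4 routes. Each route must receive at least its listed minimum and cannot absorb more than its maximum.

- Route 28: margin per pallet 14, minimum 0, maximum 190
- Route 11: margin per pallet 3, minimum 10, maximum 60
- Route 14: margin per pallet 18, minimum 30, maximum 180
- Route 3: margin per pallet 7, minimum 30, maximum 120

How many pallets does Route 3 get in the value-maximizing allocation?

80

Meeting every minimum uses 0+10+30+30 = 70 pallets, leaving 390.
Order the routes by margin per pallet: Route 14 18 > Route 28 14 > Route 3 7 > Route 11 3.
Give Route 14 150 more to hit its cap of 180 ; 240 left.
Give Route 28 190 more to hit its cap of 190 ; 50 left.
Route 3: +50 (room for 90) → 80. Pool exhausted.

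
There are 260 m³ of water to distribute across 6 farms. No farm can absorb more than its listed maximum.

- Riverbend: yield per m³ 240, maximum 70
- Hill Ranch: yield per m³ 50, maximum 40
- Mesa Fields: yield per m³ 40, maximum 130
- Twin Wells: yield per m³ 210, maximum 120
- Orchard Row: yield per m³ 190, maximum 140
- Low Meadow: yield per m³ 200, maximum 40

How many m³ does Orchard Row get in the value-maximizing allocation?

30

Order the farms by yield per m³: Riverbend 240 > Twin Wells 210 > Low Meadow 200 > Orchard Row 190 > Hill Ranch 50 > Mesa Fields 40.
Give Riverbend 70 to hit its cap of 70 → 190 left.
Twin Wells: +120 to 120 (cap) → 70 left.
Low Meadow: +40 to 40 (cap) → 30 left.
Only 30 left; Orchard Row takes them to reach 30.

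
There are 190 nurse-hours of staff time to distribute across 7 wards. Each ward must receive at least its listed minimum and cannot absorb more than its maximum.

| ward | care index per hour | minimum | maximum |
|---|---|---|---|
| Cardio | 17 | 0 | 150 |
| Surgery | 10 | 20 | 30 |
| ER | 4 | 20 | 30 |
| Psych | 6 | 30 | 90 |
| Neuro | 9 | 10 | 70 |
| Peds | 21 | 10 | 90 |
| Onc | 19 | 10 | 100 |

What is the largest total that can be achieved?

2820

Meeting every minimum uses 0+20+20+30+10+10+10 = 100 nurse-hours, leaving 90.
Rank by care index per hour: Peds 21 > Onc 19 > Cardio 17 > Surgery 10 > Neuro 9 > Psych 6 > ER 4.
Peds takes 80 more to reach its cap of 90 — 10 left.
Onc: +10 (room for 90) → 20. Pool exhausted.
Total = 10×20 + 4×20 + 6×30 + 9×10 + 21×90 + 19×20 = 2820.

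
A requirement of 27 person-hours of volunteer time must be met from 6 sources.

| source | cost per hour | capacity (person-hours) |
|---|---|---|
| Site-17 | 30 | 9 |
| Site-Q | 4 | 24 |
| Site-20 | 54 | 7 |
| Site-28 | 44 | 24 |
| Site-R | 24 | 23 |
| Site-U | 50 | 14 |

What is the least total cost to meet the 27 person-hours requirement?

Cheapest first:
Site-Q (4): use full 24 ; 3 person-hours to go.
Site-R at 24: take 3 of its 23 ; requirement met.
Site-17, Site-28, Site-U, Site-20: unused.
Cost = 24×4 + 3×24 = 168.

168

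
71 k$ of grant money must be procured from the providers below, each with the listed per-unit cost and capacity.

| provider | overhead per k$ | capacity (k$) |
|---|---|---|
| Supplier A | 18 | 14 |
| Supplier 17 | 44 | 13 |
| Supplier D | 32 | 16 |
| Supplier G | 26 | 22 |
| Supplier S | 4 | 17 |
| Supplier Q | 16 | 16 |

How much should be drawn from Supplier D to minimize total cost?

Use providers in increasing cost order.
Supplier S (4): use full 17 → 54 k$ to go.
Take 16 from Supplier Q at 16 → need 38 more.
Supplier A at 18: take all 14 k$ → 24 still needed.
Supplier G (26): use full 22 → 2 k$ to go.
Supplier D (32): take the remaining 2 → done.
Supplier 17: unused.

2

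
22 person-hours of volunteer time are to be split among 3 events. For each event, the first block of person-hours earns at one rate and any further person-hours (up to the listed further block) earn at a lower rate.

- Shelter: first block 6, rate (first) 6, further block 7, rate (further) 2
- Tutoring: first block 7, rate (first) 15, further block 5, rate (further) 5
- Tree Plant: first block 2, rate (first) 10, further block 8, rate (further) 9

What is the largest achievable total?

227

Treat each block as its own option and order by rate: Tutoring/tier1 15 > Tree Plant/tier1 10 > Tree Plant/tier2 9 > Shelter/tier1 6 > Tutoring/tier2 5 > Shelter/tier2 2.
Tutoring tier1 at 15: fill all 7 — 15 left.
Tree Plant/tier1 (10): +2 — 13 left.
Fill Tree Plant tier2 block (8 at 9) — 5 left.
Shelter tier1 at 6: only 5 left, fill 5.
Total = 15×7 + 10×2 + 9×8 + 6×5 = 227.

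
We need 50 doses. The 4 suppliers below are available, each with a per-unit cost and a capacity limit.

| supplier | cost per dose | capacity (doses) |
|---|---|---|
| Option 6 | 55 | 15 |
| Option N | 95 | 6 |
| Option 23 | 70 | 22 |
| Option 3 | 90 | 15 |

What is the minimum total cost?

3535

Use suppliers in increasing cost order.
Take 15 from Option 6 at 55 ; need 35 more.
Take 22 from Option 23 at 70 ; need 13 more.
Option 3 at 90: take 13 of its 15 ; requirement met.
Option N: unused.
Cost = 15×55 + 22×70 + 13×90 = 3535.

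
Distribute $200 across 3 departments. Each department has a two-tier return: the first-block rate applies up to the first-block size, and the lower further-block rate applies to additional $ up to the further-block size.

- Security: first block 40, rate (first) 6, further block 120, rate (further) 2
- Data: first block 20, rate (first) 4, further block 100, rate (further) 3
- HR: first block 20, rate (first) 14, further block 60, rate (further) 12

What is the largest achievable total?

Order all 6 blocks by rate: HR/tier1 14 > HR/tier2 12 > Security/tier1 6 > Data/tier1 4 > Data/tier2 3 > Security/tier2 2.
HR/tier1 (14): +20 ; 180 left.
Fill HR tier2 block (60 at 12) ; 120 left.
Security tier1 at 6: fill all 40 ; 80 left.
Data/tier1 (4): +20 ; 60 left.
60 remain; put them into Data tier2 at 3.
Total = 14×20 + 12×60 + 6×40 + 4×20 + 3×60 = 1500.

1500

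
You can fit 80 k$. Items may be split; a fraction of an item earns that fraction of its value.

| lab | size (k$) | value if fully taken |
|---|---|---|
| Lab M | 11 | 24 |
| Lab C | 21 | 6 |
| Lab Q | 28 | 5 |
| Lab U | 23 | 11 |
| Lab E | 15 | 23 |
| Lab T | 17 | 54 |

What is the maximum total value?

Best value per unit of size first: Lab T 54/17≈3.18, Lab M 24/11≈2.18, Lab E 23/15≈1.53, Lab U 11/23≈0.478, Lab C 6/21≈0.286, Lab Q 5/28≈0.179.
All 17 k$ of Lab T fit (value 54) — 63 remain.
Take all of Lab M (11 k$, value 24) — 52 k$ left.
Lab E: take in full, 15 k$ for value 23 — 37 left.
Take all of Lab U (23 k$, value 11) — 14 k$ left.
Only 14 k$ remain; take 14/21 of Lab C for value 6×14/21 = 4.
Total value = 116.

116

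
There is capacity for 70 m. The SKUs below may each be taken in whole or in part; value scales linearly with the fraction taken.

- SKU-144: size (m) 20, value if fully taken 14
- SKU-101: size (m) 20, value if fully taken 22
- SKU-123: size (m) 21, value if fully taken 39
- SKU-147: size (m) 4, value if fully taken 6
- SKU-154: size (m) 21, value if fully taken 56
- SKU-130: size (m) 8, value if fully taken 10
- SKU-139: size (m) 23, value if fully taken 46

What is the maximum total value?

148.25

Sort by value density: SKU-154 56/21≈2.67, SKU-139 46/23≈2, SKU-123 39/21≈1.86, SKU-147 6/4≈1.5, SKU-130 10/8≈1.25, SKU-101 22/20≈1.1, SKU-144 14/20≈0.7.
Take all of SKU-154 (21 m, value 56) — 49 m left.
All 23 m of SKU-139 fit (value 46) — 26 remain.
Take all of SKU-123 (21 m, value 39) — 5 m left.
SKU-147: take in full, 4 m for value 6 — 1 left.
Fill the last 1 m with part of SKU-130: 1/8 of it earns 1.25.
Total value = 148.25.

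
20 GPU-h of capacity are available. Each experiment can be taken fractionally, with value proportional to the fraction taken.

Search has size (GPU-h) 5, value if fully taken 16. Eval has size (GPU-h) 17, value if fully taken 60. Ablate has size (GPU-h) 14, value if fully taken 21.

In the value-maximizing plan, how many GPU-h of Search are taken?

3

Rank by value-to-size ratio: Eval 60/17≈3.53, Search 16/5≈3.2, Ablate 21/14≈1.5.
Eval: take in full, 17 GPU-h for value 60 — 3 left.
3 GPU-h left: a 3/5 share of Search gives 16×3/5 = 9.6.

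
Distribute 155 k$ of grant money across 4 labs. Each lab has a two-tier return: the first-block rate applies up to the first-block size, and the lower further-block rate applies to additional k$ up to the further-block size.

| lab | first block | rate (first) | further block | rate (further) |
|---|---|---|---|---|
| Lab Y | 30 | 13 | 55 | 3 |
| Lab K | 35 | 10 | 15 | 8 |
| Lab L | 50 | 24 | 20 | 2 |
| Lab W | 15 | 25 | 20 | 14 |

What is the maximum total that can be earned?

Rank every tier by rate: Lab W/first 25 > Lab L/first 24 > Lab W/second 14 > Lab Y/first 13 > Lab K/first 10 > Lab K/second 8 > Lab Y/second 3 > Lab L/second 2.
Lab W first at 25: fill all 15 → 140 left.
Lab L/first (24): +50 → 90 left.
Lab W/second (14): +20 → 70 left.
Lab Y first at 13: fill all 30 → 40 left.
Fill Lab K first block (35 at 10) → 5 left.
5 remain; put them into Lab K second at 8.
Total = 25×15 + 24×50 + 14×20 + 13×30 + 10×35 + 8×5 = 2635.

2635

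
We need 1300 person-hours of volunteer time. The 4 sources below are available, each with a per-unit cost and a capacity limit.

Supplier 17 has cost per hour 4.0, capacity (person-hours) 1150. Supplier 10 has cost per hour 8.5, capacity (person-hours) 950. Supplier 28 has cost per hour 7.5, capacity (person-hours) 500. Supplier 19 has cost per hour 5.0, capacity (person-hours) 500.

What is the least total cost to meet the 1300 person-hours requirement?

Cheapest first:
Supplier 17 at 4.0: take all 1150 person-hours ; 150 still needed.
Supplier 19 at 5.0: take 150 of its 500 ; requirement met.
Supplier 28, Supplier 10: unused.
Cost = 1150×4.0 + 150×5.0 = 5350.

5350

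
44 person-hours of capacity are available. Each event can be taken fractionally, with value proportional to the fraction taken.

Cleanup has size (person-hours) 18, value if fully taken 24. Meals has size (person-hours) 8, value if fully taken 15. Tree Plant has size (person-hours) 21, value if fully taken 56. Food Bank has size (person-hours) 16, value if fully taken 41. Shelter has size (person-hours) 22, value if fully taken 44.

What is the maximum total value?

Rank by value-to-size ratio: Tree Plant 56/21≈2.67, Food Bank 41/16≈2.56, Shelter 44/22≈2, Meals 15/8≈1.88, Cleanup 24/18≈1.33.
Take all of Tree Plant (21 person-hours, value 56) → 23 person-hours left.
Take all of Food Bank (16 person-hours, value 41) → 7 person-hours left.
Fill the last 7 person-hours with part of Shelter: 7/22 of it earns 14.
Total value = 111.

111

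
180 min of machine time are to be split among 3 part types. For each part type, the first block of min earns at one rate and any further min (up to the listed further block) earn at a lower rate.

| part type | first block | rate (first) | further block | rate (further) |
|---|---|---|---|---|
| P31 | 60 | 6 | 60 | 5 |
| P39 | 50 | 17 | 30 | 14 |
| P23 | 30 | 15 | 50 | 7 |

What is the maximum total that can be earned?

2190

Order all 6 blocks by rate: P39/tier1 17 > P23/tier1 15 > P39/tier2 14 > P23/tier2 7 > P31/tier1 6 > P31/tier2 5.
Fill P39 tier1 block (50 at 17) ; 130 left.
Fill P23 tier1 block (30 at 15) ; 100 left.
Fill P39 tier2 block (30 at 14) ; 70 left.
Fill P23 tier2 block (50 at 7) ; 20 left.
20 remain; put them into P31 tier1 at 6.
Total = 17×50 + 15×30 + 14×30 + 7×50 + 6×20 = 2190.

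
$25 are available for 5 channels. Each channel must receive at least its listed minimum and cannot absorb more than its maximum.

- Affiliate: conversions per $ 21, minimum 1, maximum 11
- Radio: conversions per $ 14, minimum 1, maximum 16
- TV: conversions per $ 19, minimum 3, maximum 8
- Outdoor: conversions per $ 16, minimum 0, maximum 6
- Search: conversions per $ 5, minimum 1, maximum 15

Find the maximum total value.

Meeting every minimum uses 1+1+3+0+1 = 6 $, leaving 19.
Order the channels by conversions per $: Affiliate 21 > TV 19 > Outdoor 16 > Radio 14 > Search 5.
Affiliate: +10 to 11 (cap) ; 9 left.
Give TV 5 more to hit its cap of 8 ; 4 left.
Outdoor has room for 6 more but only 4 remain, so it gets 4.
Total = 21×11 + 14×1 + 19×8 + 16×4 + 5×1 = 466.

466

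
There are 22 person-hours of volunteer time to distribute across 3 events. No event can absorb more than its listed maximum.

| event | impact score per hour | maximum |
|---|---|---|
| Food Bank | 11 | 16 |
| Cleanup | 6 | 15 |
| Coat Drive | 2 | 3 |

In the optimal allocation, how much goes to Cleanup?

6

Rank by impact score per hour: Food Bank 11 > Cleanup 6 > Coat Drive 2.
Food Bank: +16 to 16 (cap) → 6 left.
Cleanup has room for 15 but only 6 remain, so it gets 6.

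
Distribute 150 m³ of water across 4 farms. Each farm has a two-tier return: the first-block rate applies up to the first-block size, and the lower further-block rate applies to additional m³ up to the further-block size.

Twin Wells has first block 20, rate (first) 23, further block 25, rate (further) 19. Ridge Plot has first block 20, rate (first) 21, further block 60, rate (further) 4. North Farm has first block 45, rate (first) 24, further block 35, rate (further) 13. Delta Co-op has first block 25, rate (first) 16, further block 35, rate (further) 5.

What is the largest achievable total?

Rank every tier by rate: North Farm/first 24 > Twin Wells/first 23 > Ridge Plot/first 21 > Twin Wells/second 19 > Delta Co-op/first 16 > North Farm/second 13 > Delta Co-op/second 5 > Ridge Plot/second 4.
North Farm/first (24): +45 → 105 left.
Twin Wells first at 23: fill all 20 → 85 left.
Ridge Plot/first (21): +20 → 65 left.
Twin Wells second at 19: fill all 25 → 40 left.
Delta Co-op first at 16: fill all 25 → 15 left.
North Farm second at 13: only 15 left, fill 15.
Total = 24×45 + 23×20 + 21×20 + 19×25 + 16×25 + 13×15 = 3030.

3030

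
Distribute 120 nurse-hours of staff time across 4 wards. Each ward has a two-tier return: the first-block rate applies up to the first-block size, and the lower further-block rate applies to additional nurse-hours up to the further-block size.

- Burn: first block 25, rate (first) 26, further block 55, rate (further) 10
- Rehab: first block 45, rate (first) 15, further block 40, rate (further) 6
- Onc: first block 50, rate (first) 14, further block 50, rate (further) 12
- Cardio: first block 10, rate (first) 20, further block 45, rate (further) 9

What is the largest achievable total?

Rank every tier by rate: Burn/T1 26 > Cardio/T1 20 > Rehab/T1 15 > Onc/T1 14 > Onc/T2 12 > Burn/T2 10 > Cardio/T2 9 > Rehab/T2 6.
Burn/T1 (26): +25 — 95 left.
Cardio T1 at 20: fill all 10 — 85 left.
Fill Rehab T1 block (45 at 15) — 40 left.
Onc/T1: +40 of 50 at 14; pool empty.
Total = 26×25 + 20×10 + 15×45 + 14×40 = 2085.

2085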